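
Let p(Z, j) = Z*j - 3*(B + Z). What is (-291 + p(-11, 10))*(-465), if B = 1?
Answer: 172515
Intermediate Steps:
p(Z, j) = -3 - 3*Z + Z*j (p(Z, j) = Z*j - 3*(1 + Z) = Z*j + (-3 - 3*Z) = -3 - 3*Z + Z*j)
(-291 + p(-11, 10))*(-465) = (-291 + (-3 - 3*(-11) - 11*10))*(-465) = (-291 + (-3 + 33 - 110))*(-465) = (-291 - 80)*(-465) = -371*(-465) = 172515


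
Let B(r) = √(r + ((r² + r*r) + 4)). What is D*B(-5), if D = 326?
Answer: 2282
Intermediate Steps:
B(r) = √(4 + r + 2*r²) (B(r) = √(r + ((r² + r²) + 4)) = √(r + (2*r² + 4)) = √(r + (4 + 2*r²)) = √(4 + r + 2*r²))
D*B(-5) = 326*√(4 - 5 + 2*(-5)²) = 326*√(4 - 5 + 2*25) = 326*√(4 - 5 + 50) = 326*√49 = 326*7 = 2282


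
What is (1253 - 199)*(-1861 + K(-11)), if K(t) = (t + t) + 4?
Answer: -1980466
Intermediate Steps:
K(t) = 4 + 2*t (K(t) = 2*t + 4 = 4 + 2*t)
(1253 - 199)*(-1861 + K(-11)) = (1253 - 199)*(-1861 + (4 + 2*(-11))) = 1054*(-1861 + (4 - 22)) = 1054*(-1861 - 18) = 1054*(-1879) = -1980466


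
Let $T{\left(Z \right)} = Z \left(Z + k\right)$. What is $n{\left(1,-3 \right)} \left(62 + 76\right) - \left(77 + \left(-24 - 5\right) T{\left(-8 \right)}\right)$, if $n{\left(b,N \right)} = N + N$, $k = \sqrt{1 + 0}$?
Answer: $719$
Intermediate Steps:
$k = 1$ ($k = \sqrt{1} = 1$)
$n{\left(b,N \right)} = 2 N$
$T{\left(Z \right)} = Z \left(1 + Z\right)$ ($T{\left(Z \right)} = Z \left(Z + 1\right) = Z \left(1 + Z\right)$)
$n{\left(1,-3 \right)} \left(62 + 76\right) - \left(77 + \left(-24 - 5\right) T{\left(-8 \right)}\right) = 2 \left(-3\right) \left(62 + 76\right) - \left(77 + \left(-24 - 5\right) \left(- 8 \left(1 - 8\right)\right)\right) = \left(-6\right) 138 - \left(77 - 29 \left(\left(-8\right) \left(-7\right)\right)\right) = -828 - \left(77 - 1624\right) = -828 - -1547 = -828 + 1547 = 719$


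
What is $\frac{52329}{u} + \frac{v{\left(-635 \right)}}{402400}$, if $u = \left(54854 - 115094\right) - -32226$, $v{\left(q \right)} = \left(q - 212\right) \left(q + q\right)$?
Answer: $\frac{151286501}{187880560} \approx 0.80523$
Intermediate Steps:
$v{\left(q \right)} = 2 q \left(-212 + q\right)$ ($v{\left(q \right)} = \left(-212 + q\right) 2 q = 2 q \left(-212 + q\right)$)
$u = -28014$ ($u = \left(54854 - 115094\right) + 32226 = -60240 + 32226 = -28014$)
$\frac{52329}{u} + \frac{v{\left(-635 \right)}}{402400} = \frac{52329}{-28014} + \frac{2 \left(-635\right) \left(-212 - 635\right)}{402400} = 52329 \left(- \frac{1}{28014}\right) + 2 \left(-635\right) \left(-847\right) \frac{1}{402400} = - \frac{17443}{9338} + 1075690 \cdot \frac{1}{402400} = - \frac{17443}{9338} + \frac{107569}{40240} = \frac{151286501}{187880560}$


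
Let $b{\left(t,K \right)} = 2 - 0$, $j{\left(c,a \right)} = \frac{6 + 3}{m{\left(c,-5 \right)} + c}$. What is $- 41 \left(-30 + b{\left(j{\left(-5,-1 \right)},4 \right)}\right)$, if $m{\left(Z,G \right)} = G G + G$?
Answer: $1148$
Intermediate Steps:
$m{\left(Z,G \right)} = G + G^{2}$ ($m{\left(Z,G \right)} = G^{2} + G = G + G^{2}$)
$j{\left(c,a \right)} = \frac{9}{20 + c}$ ($j{\left(c,a \right)} = \frac{6 + 3}{- 5 \left(1 - 5\right) + c} = \frac{9}{\left(-5\right) \left(-4\right) + c} = \frac{9}{20 + c}$)
$b{\left(t,K \right)} = 2$ ($b{\left(t,K \right)} = 2 + 0 = 2$)
$- 41 \left(-30 + b{\left(j{\left(-5,-1 \right)},4 \right)}\right) = - 41 \left(-30 + 2\right) = \left(-41\right) \left(-28\right) = 1148$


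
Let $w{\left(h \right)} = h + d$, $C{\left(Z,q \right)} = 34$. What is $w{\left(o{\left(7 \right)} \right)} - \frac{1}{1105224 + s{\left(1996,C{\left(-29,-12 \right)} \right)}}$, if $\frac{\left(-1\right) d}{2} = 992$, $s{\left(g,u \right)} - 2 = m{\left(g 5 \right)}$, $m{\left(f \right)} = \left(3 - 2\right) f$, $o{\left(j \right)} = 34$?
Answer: $- \frac{2174651701}{1115206} \approx -1950.0$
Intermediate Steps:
$m{\left(f \right)} = f$ ($m{\left(f \right)} = 1 f = f$)
$s{\left(g,u \right)} = 2 + 5 g$ ($s{\left(g,u \right)} = 2 + g 5 = 2 + 5 g$)
$d = -1984$ ($d = \left(-2\right) 992 = -1984$)
$w{\left(h \right)} = -1984 + h$ ($w{\left(h \right)} = h - 1984 = -1984 + h$)
$w{\left(o{\left(7 \right)} \right)} - \frac{1}{1105224 + s{\left(1996,C{\left(-29,-12 \right)} \right)}} = \left(-1984 + 34\right) - \frac{1}{1105224 + \left(2 + 5 \cdot 1996\right)} = -1950 - \frac{1}{1105224 + \left(2 + 9980\right)} = -1950 - \frac{1}{1105224 + 9982} = -1950 - \frac{1}{1115206} = - \frac{2174651701}{1115206}$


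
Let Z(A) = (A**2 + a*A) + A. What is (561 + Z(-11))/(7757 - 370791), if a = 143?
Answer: 451/181517 ≈ 0.0024846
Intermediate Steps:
Z(A) = A**2 + 144*A (Z(A) = (A**2 + 143*A) + A = A**2 + 144*A)
(561 + Z(-11))/(7757 - 370791) = (561 - 11*(144 - 11))/(7757 - 370791) = (561 - 11*133)/(-363034) = (561 - 1463)*(-1/363034) = -902*(-1/363034) = 451/181517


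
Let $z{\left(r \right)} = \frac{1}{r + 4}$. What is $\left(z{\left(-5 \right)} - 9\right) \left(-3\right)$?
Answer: $30$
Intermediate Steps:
$z{\left(r \right)} = \frac{1}{4 + r}$
$\left(z{\left(-5 \right)} - 9\right) \left(-3\right) = \left(\frac{1}{4 - 5} - 9\right) \left(-3\right) = \left(\frac{1}{-1} - 9\right) \left(-3\right) = \left(-1 - 9\right) \left(-3\right) = \left(-10\right) \left(-3\right) = 30$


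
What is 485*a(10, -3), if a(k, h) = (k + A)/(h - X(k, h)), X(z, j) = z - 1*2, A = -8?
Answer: -970/11 ≈ -88.182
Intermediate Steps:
X(z, j) = -2 + z (X(z, j) = z - 2 = -2 + z)
a(k, h) = (-8 + k)/(2 + h - k) (a(k, h) = (k - 8)/(h - (-2 + k)) = (-8 + k)/(h + (2 - k)) = (-8 + k)/(2 + h - k))
485*a(10, -3) = 485*((-8 + 10)/(2 - 3 - 1*10)) = 485*(2/(2 - 3 - 10)) = 485*(2/(-11)) = 485*(-1/11*2) = 485*(-2/11) = -970/11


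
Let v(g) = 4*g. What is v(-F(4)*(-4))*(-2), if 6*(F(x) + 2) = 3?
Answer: 48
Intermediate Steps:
F(x) = -3/2 (F(x) = -2 + (⅙)*3 = -2 + ½ = -3/2)
v(-F(4)*(-4))*(-2) = (4*(-1*(-3/2)*(-4)))*(-2) = (4*((3/2)*(-4)))*(-2) = (4*(-6))*(-2) = -24*(-2) = 48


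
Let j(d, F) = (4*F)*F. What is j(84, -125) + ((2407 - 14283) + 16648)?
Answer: 67272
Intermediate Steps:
j(d, F) = 4*F**2
j(84, -125) + ((2407 - 14283) + 16648) = 4*(-125)**2 + ((2407 - 14283) + 16648) = 4*15625 + (-11876 + 16648) = 62500 + 4772 = 67272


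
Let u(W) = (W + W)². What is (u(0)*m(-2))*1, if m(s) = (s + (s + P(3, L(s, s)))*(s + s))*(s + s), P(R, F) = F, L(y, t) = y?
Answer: 0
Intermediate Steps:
u(W) = 4*W² (u(W) = (2*W)² = 4*W²)
m(s) = 2*s*(s + 4*s²) (m(s) = (s + (s + s)*(s + s))*(s + s) = (s + (2*s)*(2*s))*(2*s) = (s + 4*s²)*(2*s) = 2*s*(s + 4*s²))
(u(0)*m(-2))*1 = ((4*0²)*((-2)²*(2 + 8*(-2))))*1 = ((4*0)*(4*(2 - 16)))*1 = (0*(4*(-14)))*1 = (0*(-56))*1 = 0*1 = 0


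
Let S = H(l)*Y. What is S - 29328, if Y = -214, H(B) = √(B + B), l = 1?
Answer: -29328 - 214*√2 ≈ -29631.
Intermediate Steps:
H(B) = √2*√B (H(B) = √(2*B) = √2*√B)
S = -214*√2 (S = (√2*√1)*(-214) = (√2*1)*(-214) = √2*(-214) = -214*√2 ≈ -302.64)
S - 29328 = -214*√2 - 29328 = -29328 - 214*√2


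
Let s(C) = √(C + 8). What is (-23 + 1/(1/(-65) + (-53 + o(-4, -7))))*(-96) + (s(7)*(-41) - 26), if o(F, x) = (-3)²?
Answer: 6248942/2861 - 41*√15 ≈ 2025.4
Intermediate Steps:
o(F, x) = 9
s(C) = √(8 + C)
(-23 + 1/(1/(-65) + (-53 + o(-4, -7))))*(-96) + (s(7)*(-41) - 26) = (-23 + 1/(1/(-65) + (-53 + 9)))*(-96) + (√(8 + 7)*(-41) - 26) = (-23 + 1/(-1/65 - 44))*(-96) + (√15*(-41) - 26) = (-23 + 1/(-2861/65))*(-96) + (-41*√15 - 26) = (-23 - 65/2861)*(-96) + (-26 - 41*√15) = -65868/2861*(-96) + (-26 - 41*√15) = 6323328/2861 + (-26 - 41*√15) = 6248942/2861 - 41*√15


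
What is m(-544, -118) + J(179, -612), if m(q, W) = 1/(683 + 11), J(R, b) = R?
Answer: 124227/694 ≈ 179.00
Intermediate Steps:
m(q, W) = 1/694
m(-544, -118) + J(179, -612) = 1/694 + 179 = 124227/694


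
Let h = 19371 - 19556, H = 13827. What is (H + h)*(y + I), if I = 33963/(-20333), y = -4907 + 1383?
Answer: -977960261110/20333 ≈ -4.8097e+7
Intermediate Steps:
y = -3524
I = -33963/20333 (I = 33963*(-1/20333) = -33963/20333 ≈ -1.6703)
h = -185
(H + h)*(y + I) = (13827 - 185)*(-3524 - 33963/20333) = 13642*(-71687455/20333) = -977960261110/20333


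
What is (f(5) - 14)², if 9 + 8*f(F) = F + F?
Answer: 12321/64 ≈ 192.52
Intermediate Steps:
f(F) = -9/8 + F/4 (f(F) = -9/8 + (F + F)/8 = -9/8 + (2*F)/8 = -9/8 + F/4)
(f(5) - 14)² = ((-9/8 + (¼)*5) - 14)² = ((-9/8 + 5/4) - 14)² = (⅛ - 14)² = (-111/8)² = 12321/64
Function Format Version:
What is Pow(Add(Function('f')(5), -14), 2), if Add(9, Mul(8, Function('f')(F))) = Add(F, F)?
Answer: Rational(12321, 64) ≈ 192.52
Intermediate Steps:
Function('f')(F) = Add(Rational(-9, 8), Mul(Rational(1, 4), F)) (Function('f')(F) = Add(Rational(-9, 8), Mul(Rational(1, 8), Add(F, F))) = Add(Rational(-9, 8), Mul(Rational(1, 8), Mul(2, F))) = Add(Rational(-9, 8), Mul(Rational(1, 4), F)))
Pow(Add(Function('f')(5), -14), 2) = Pow(Add(Add(Rational(-9, 8), Mul(Rational(1, 4), 5)), -14), 2) = Pow(Add(Add(Rational(-9, 8), Rational(5, 4)), -14), 2) = Pow(Add(Rational(1, 8), -14), 2) = Pow(Rational(-111, 8), 2) = Rational(12321, 64)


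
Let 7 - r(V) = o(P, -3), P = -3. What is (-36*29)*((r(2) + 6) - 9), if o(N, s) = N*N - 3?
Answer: 2088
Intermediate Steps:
o(N, s) = -3 + N² (o(N, s) = N² - 3 = -3 + N²)
r(V) = 1 (r(V) = 7 - (-3 + (-3)²) = 7 - (-3 + 9) = 7 - 1*6 = 7 - 6 = 1)
(-36*29)*((r(2) + 6) - 9) = (-36*29)*((1 + 6) - 9) = -1044*(7 - 9) = -1044*(-2) = 2088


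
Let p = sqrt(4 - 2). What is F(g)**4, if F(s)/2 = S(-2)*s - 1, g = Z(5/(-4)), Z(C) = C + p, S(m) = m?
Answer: 2833 - 1968*sqrt(2) ≈ 49.828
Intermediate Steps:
p = sqrt(2) ≈ 1.4142
Z(C) = C + sqrt(2)
g = -5/4 + sqrt(2) (g = 5/(-4) + sqrt(2) = 5*(-1/4) + sqrt(2) = -5/4 + sqrt(2) ≈ 0.16421)
F(s) = -2 - 4*s (F(s) = 2*(-2*s - 1) = 2*(-1 - 2*s) = -2 - 4*s)
F(g)**4 = (-2 - 4*(-5/4 + sqrt(2)))**4 = (-2 + (5 - 4*sqrt(2)))**4 = (3 - 4*sqrt(2))**4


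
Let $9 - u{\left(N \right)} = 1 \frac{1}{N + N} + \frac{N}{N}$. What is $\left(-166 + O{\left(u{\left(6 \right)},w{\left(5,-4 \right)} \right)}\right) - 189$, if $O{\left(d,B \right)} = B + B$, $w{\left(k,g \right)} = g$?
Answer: $-363$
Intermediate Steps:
$u{\left(N \right)} = 8 - \frac{1}{2 N}$ ($u{\left(N \right)} = 9 - \left(1 \frac{1}{N + N} + \frac{N}{N}\right) = 9 - \left(1 \frac{1}{2 N} + 1\right) = 9 - \left(\frac{1}{2 N} + 1\right) = 9 - \left(1 + \frac{1}{2 N}\right) = 8 - \frac{1}{2 N}$)
$O{\left(d,B \right)} = 2 B$
$\left(-166 + O{\left(u{\left(6 \right)},w{\left(5,-4 \right)} \right)}\right) - 189 = \left(-166 + 2 \left(-4\right)\right) - 189 = \left(-166 - 8\right) - 189 = -174 - 189 = -363$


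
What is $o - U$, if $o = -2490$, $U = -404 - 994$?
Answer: $-1092$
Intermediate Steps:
$U = -1398$ ($U = -404 - 994 = -1398$)
$o - U = -2490 - -1398 = -2490 + 1398 = -1092$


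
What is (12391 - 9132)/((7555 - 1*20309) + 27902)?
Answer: 3259/15148 ≈ 0.21514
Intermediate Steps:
(12391 - 9132)/((7555 - 1*20309) + 27902) = 3259/((7555 - 20309) + 27902) = 3259/(-12754 + 27902) = 3259/15148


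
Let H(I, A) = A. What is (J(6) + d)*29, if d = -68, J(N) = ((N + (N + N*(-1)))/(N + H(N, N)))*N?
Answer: -1885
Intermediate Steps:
J(N) = N/2 (J(N) = ((N + (N + N*(-1)))/(N + N))*N = ((N + (N - N))/((2*N)))*N = ((N + 0)*(1/(2*N)))*N = (N*(1/(2*N)))*N = N/2)
(J(6) + d)*29 = ((1/2)*6 - 68)*29 = (3 - 68)*29 = -65*29 = -1885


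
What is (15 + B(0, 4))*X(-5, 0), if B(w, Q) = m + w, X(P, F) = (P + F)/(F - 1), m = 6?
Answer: 105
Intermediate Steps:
X(P, F) = (F + P)/(-1 + F)
B(w, Q) = 6 + w
(15 + B(0, 4))*X(-5, 0) = (15 + (6 + 0))*((0 - 5)/(-1 + 0)) = (15 + 6)*(-5/(-1)) = 21*(-1*(-5)) = 21*5 = 105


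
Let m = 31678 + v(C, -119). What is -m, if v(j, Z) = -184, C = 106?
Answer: -31494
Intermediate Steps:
m = 31494 (m = 31678 - 184 = 31494)
-m = -1*31494 = -31494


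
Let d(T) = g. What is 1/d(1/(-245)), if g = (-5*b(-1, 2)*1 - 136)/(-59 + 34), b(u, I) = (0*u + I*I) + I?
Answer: 25/166 ≈ 0.15060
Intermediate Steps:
b(u, I) = I + I**2 (b(u, I) = (0 + I**2) + I = I**2 + I = I + I**2)
g = 166/25 (g = (-10*(1 + 2)*1 - 136)/(-59 + 34) = (-10*3*1 - 136)/(-25) = (-5*6*1 - 136)*(-1/25) = (-30*1 - 136)*(-1/25) = (-30 - 136)*(-1/25) = -166*(-1/25) = 166/25 ≈ 6.6400)
d(T) = 166/25
1/d(1/(-245)) = 1/(166/25) = 25/166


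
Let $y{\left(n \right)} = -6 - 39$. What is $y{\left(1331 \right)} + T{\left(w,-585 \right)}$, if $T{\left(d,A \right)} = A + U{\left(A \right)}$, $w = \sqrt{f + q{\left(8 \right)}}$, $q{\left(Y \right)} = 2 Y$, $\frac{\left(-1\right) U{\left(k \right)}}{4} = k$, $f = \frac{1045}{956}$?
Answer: $1710$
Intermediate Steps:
$f = \frac{1045}{956}$ ($f = 1045 \cdot \frac{1}{956} = \frac{1045}{956} \approx 1.0931$)
$U{\left(k \right)} = - 4 k$
$y{\left(n \right)} = -45$ ($y{\left(n \right)} = -6 - 39 = -45$)
$w = \frac{\sqrt{3905499}}{478}$ ($w = \sqrt{\frac{1045}{956} + 2 \cdot 8} = \sqrt{\frac{1045}{956} + 16} = \sqrt{\frac{16341}{956}} = \frac{\sqrt{3905499}}{478} \approx 4.1344$)
$T{\left(d,A \right)} = - 3 A$ ($T{\left(d,A \right)} = A - 4 A = - 3 A$)
$y{\left(1331 \right)} + T{\left(w,-585 \right)} = -45 - -1755 = -45 + 1755 = 1710$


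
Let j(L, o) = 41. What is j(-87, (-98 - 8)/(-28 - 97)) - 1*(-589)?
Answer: 630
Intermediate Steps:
j(-87, (-98 - 8)/(-28 - 97)) - 1*(-589) = 41 - 1*(-589) = 41 + 589 = 630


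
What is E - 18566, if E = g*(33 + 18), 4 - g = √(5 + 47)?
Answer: -18362 - 102*√13 ≈ -18730.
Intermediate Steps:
g = 4 - 2*√13 (g = 4 - √(5 + 47) = 4 - √52 = 4 - 2*√13 ≈ -3.2111)
E = 204 - 102*√13 (E = (4 - 2*√13)*(33 + 18) = (4 - 2*√13)*51 = 204 - 102*√13 ≈ -163.77)
E - 18566 = (204 - 102*√13) - 18566 = -18362 - 102*√13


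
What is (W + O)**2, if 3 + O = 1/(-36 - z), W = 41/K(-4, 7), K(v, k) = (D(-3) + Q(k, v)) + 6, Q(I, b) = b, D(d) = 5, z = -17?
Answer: 139129/17689 ≈ 7.8653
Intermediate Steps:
K(v, k) = 11 + v (K(v, k) = (5 + v) + 6 = 11 + v)
W = 41/7 (W = 41/(11 - 4) = 41/7 ≈ 5.8571)
O = -58/19 (O = -3 + 1/(-36 - 1*(-17)) = -3 + 1/(-36 + 17) = -3 + 1/(-19) = -3 - 1/19 = -58/19 ≈ -3.0526)
(W + O)**2 = (41/7 - 58/19)**2 = (373/133)**2 = 139129/17689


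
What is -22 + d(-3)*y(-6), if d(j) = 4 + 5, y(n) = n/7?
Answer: -208/7 ≈ -29.714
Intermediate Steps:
y(n) = n/7 (y(n) = n*(⅐) = n/7)
d(j) = 9
-22 + d(-3)*y(-6) = -22 + 9*((⅐)*(-6)) = -22 + 9*(-6/7) = -22 - 54/7 = -208/7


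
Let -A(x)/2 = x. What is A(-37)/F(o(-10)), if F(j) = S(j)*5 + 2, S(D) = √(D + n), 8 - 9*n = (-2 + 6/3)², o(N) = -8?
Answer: 333/409 - 2220*I/409 ≈ 0.81418 - 5.4279*I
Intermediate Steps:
A(x) = -2*x
n = 8/9 (n = 8/9 - (-2 + 6/3)²/9 = 8/9 - (-2 + 6*(⅓))²/9 = 8/9 - (-2 + 2)²/9 = 8/9 - ⅑*0² = 8/9 - ⅑*0 = 8/9 + 0 = 8/9 ≈ 0.88889)
S(D) = √(8/9 + D) (S(D) = √(D + 8/9) = √(8/9 + D))
F(j) = 2 + 5*√(8 + 9*j)/3 (F(j) = (√(8 + 9*j)/3)*5 + 2 = 5*√(8 + 9*j)/3 + 2 = 2 + 5*√(8 + 9*j)/3)
A(-37)/F(o(-10)) = (-2*(-37))/(2 + 5*√(8 + 9*(-8))/3) = 74/(2 + 5*√(8 - 72)/3) = 74/(2 + 5*√(-64)/3) = 74/(2 + 5*(8*I)/3) = 74/(2 + 40*I/3) = 74*(9*(2 - 40*I/3)/1636) = 333*(2 - 40*I/3)/818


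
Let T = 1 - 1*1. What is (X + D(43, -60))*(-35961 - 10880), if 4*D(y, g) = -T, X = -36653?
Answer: 1716863173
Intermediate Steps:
T = 0 (T = 1 - 1 = 0)
D(y, g) = 0 (D(y, g) = (-1*0)/4 = (¼)*0 = 0)
(X + D(43, -60))*(-35961 - 10880) = (-36653 + 0)*(-35961 - 10880) = -36653*(-46841) = 1716863173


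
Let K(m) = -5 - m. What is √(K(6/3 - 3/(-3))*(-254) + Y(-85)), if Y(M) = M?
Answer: √1947 ≈ 44.125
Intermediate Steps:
√(K(6/3 - 3/(-3))*(-254) + Y(-85)) = √((-5 - (6/3 - 3/(-3)))*(-254) - 85) = √((-5 - (6*(⅓) - 3*(-⅓)))*(-254) - 85) = √((-5 - (2 + 1))*(-254) - 85) = √((-5 - 1*3)*(-254) - 85) = √((-5 - 3)*(-254) - 85) = √(-8*(-254) - 85) = √(2032 - 85) = √1947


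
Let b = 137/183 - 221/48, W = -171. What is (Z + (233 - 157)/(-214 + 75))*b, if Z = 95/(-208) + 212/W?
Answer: 41733803621/4825297152 ≈ 8.6490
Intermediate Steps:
b = -3763/976 (b = 137*(1/183) - 221*1/48 = 137/183 - 221/48 = -3763/976 ≈ -3.8555)
Z = -60341/35568 (Z = 95/(-208) + 212/(-171) = 95*(-1/208) + 212*(-1/171) = -95/208 - 212/171 = -60341/35568 ≈ -1.6965)
(Z + (233 - 157)/(-214 + 75))*b = (-60341/35568 + (233 - 157)/(-214 + 75))*(-3763/976) = (-60341/35568 + 76/(-139))*(-3763/976) = (-60341/35568 + 76*(-1/139))*(-3763/976) = (-60341/35568 - 76/139)*(-3763/976) = -11090567/4943952*(-3763/976) = 41733803621/4825297152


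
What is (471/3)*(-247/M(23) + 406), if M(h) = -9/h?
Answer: 1465595/9 ≈ 1.6284e+5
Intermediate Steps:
(471/3)*(-247/M(23) + 406) = (471/3)*(-247/((-9/23)) + 406) = (471*(⅓))*(-247/((-9*1/23)) + 406) = 157*(-247/(-9/23) + 406) = 157*(-247*(-23/9) + 406) = 157*(5681/9 + 406) = 157*(9335/9) = 1465595/9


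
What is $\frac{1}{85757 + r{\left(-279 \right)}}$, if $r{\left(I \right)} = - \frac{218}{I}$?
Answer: $\frac{279}{23926421} \approx 1.1661 \cdot 10^{-5}$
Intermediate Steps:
$\frac{1}{85757 + r{\left(-279 \right)}} = \frac{1}{85757 - \frac{218}{-279}} = \frac{1}{85757 - - \frac{218}{279}} = \frac{1}{85757 + \frac{218}{279}} = \frac{1}{\frac{23926421}{279}} = \frac{279}{23926421}$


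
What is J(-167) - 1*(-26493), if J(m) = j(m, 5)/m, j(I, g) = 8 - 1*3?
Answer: 4424326/167 ≈ 26493.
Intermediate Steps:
j(I, g) = 5 (j(I, g) = 8 - 3 = 5)
J(m) = 5/m
J(-167) - 1*(-26493) = 5/(-167) - 1*(-26493) = 5*(-1/167) + 26493 = -5/167 + 26493 = 4424326/167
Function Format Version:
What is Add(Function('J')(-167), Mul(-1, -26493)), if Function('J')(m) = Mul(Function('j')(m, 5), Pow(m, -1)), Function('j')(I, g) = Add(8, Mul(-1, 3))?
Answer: Rational(4424326, 167) ≈ 26493.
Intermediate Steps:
Function('j')(I, g) = 5 (Function('j')(I, g) = Add(8, -3) = 5)
Function('J')(m) = Mul(5, Pow(m, -1))
Add(Function('J')(-167), Mul(-1, -26493)) = Add(Mul(5, Pow(-167, -1)), Mul(-1, -26493)) = Add(Mul(5, Rational(-1, 167)), 26493) = Add(Rational(-5, 167), 26493) = Rational(4424326, 167)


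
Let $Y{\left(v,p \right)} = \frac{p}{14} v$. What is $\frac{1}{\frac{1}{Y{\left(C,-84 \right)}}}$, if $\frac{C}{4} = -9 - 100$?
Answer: $2616$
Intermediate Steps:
$C = -436$ ($C = 4 \left(-9 - 100\right) = 4 \left(-109\right) = -436$)
$Y{\left(v,p \right)} = \frac{p v}{14}$ ($Y{\left(v,p \right)} = p \frac{1}{14} v = \frac{p}{14} v = \frac{p v}{14}$)
$\frac{1}{\frac{1}{Y{\left(C,-84 \right)}}} = \frac{1}{\frac{1}{\frac{1}{14} \left(-84\right) \left(-436\right)}} = \frac{1}{\frac{1}{2616}} = 2616$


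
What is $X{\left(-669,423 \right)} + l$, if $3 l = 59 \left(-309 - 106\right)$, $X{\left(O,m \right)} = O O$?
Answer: $\frac{1318198}{3} \approx 4.394 \cdot 10^{5}$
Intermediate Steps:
$X{\left(O,m \right)} = O^{2}$
$l = - \frac{24485}{3}$ ($l = \frac{59 \left(-309 - 106\right)}{3} = \frac{59 \left(-415\right)}{3} = \frac{1}{3} \left(-24485\right) = - \frac{24485}{3} \approx -8161.7$)
$X{\left(-669,423 \right)} + l = \left(-669\right)^{2} - \frac{24485}{3} = 447561 - \frac{24485}{3} = \frac{1318198}{3}$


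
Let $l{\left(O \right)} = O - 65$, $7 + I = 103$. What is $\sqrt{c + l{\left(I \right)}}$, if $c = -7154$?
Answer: $i \sqrt{7123} \approx 84.398 i$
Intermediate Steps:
$I = 96$ ($I = -7 + 103 = 96$)
$l{\left(O \right)} = -65 + O$
$\sqrt{c + l{\left(I \right)}} = \sqrt{-7154 + \left(-65 + 96\right)} = \sqrt{-7154 + 31} = \sqrt{-7123} = i \sqrt{7123}$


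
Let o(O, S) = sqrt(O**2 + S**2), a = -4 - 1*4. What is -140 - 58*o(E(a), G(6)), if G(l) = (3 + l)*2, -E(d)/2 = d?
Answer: -140 - 116*sqrt(145) ≈ -1536.8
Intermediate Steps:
a = -8 (a = -4 - 4 = -8)
E(d) = -2*d
G(l) = 6 + 2*l
-140 - 58*o(E(a), G(6)) = -140 - 58*sqrt((-2*(-8))**2 + (6 + 2*6)**2) = -140 - 58*sqrt(16**2 + (6 + 12)**2) = -140 - 58*sqrt(256 + 18**2) = -140 - 58*sqrt(256 + 324) = -140 - 116*sqrt(145)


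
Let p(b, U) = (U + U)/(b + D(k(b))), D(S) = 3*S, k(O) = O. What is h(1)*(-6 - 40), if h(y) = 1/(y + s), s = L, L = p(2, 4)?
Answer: -23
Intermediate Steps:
p(b, U) = U/(2*b) (p(b, U) = (U + U)/(b + 3*b) = (2*U)/((4*b)) = (2*U)*(1/(4*b)) = U/(2*b))
L = 1 (L = (½)*4/2 = (½)*4*(½) = 1)
s = 1
h(y) = 1/(1 + y) (h(y) = 1/(y + 1) = 1/(1 + y))
h(1)*(-6 - 40) = (-6 - 40)/(1 + 1) = -46/2 = (½)*(-46) = -23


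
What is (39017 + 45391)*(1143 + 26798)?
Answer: 2358443928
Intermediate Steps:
(39017 + 45391)*(1143 + 26798) = 84408*27941 = 2358443928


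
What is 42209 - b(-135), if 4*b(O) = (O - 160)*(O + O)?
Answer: 44593/2 ≈ 22297.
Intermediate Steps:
b(O) = O*(-160 + O)/2 (b(O) = ((O - 160)*(O + O))/4 = ((-160 + O)*(2*O))/4 = (2*O*(-160 + O))/4 = O*(-160 + O)/2)
42209 - b(-135) = 42209 - (-135)*(-160 - 135)/2 = 42209 - (-135)*(-295)/2 = 42209 - 1*39825/2 = 42209 - 39825/2 = 44593/2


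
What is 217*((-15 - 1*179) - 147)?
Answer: -73997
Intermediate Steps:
217*((-15 - 1*179) - 147) = 217*((-15 - 179) - 147) = 217*(-194 - 147) = 217*(-341) = -73997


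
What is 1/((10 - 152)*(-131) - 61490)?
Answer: -1/42888 ≈ -2.3317e-5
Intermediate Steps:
1/((10 - 152)*(-131) - 61490) = 1/(-142*(-131) - 61490) = 1/(18602 - 61490) = 1/(-42888) = -1/42888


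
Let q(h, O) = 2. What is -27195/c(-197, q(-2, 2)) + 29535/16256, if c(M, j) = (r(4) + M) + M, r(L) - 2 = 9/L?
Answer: 1814372745/25343104 ≈ 71.592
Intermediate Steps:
r(L) = 2 + 9/L
c(M, j) = 17/4 + 2*M (c(M, j) = ((2 + 9/4) + M) + M = (17/4 + M) + M = 17/4 + 2*M)
-27195/c(-197, q(-2, 2)) + 29535/16256 = -27195/(17/4 + 2*(-197)) + 29535/16256 = -27195/(17/4 - 394) + 29535*(1/16256) = -27195/(-1559/4) + 29535/16256 = -27195*(-4/1559) + 29535/16256 = 108780/1559 + 29535/16256 = 1814372745/25343104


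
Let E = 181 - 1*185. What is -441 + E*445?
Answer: -2221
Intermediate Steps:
E = -4 (E = 181 - 185 = -4)
-441 + E*445 = -441 - 4*445 = -441 - 1780 = -2221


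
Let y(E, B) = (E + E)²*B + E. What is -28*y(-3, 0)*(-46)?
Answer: -3864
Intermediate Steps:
y(E, B) = E + 4*B*E² (y(E, B) = (2*E)²*B + E = (4*E²)*B + E = 4*B*E² + E = E + 4*B*E²)
-28*y(-3, 0)*(-46) = -(-84)*(1 + 4*0*(-3))*(-46) = -(-84)*(1 + 0)*(-46) = -(-84)*(-46) = -28*(-3)*(-46) = 84*(-46) = -3864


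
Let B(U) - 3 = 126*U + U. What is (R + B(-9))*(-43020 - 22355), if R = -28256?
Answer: 1921763500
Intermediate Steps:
B(U) = 3 + 127*U (B(U) = 3 + (126*U + U) = 3 + 127*U)
(R + B(-9))*(-43020 - 22355) = (-28256 + (3 + 127*(-9)))*(-43020 - 22355) = (-28256 + (3 - 1143))*(-65375) = (-28256 - 1140)*(-65375) = -29396*(-65375) = 1921763500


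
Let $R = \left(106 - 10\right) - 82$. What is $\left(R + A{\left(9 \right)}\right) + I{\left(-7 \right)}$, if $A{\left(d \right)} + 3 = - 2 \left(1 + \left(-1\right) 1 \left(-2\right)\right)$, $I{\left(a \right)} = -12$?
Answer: $-7$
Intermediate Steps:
$R = 14$ ($R = 96 - 82 = 14$)
$A{\left(d \right)} = -9$ ($A{\left(d \right)} = -3 - 2 \left(1 + \left(-1\right) 1 \left(-2\right)\right) = -3 - 2 \left(1 - -2\right) = -3 - 2 \left(1 + 2\right) = -3 - 6 = -9$)
$\left(R + A{\left(9 \right)}\right) + I{\left(-7 \right)} = \left(14 - 9\right) - 12 = 5 - 12 = -7$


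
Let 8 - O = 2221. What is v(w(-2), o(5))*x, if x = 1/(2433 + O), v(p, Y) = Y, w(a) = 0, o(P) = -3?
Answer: -3/220 ≈ -0.013636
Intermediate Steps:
O = -2213 (O = 8 - 1*2221 = 8 - 2221 = -2213)
x = 1/220 (x = 1/(2433 - 2213) = 1/220 ≈ 0.0045455)
v(w(-2), o(5))*x = -3*1/220 = -3/220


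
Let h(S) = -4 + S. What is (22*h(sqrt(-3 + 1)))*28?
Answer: -2464 + 616*I*sqrt(2) ≈ -2464.0 + 871.16*I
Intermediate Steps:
(22*h(sqrt(-3 + 1)))*28 = (22*(-4 + sqrt(-3 + 1)))*28 = (22*(-4 + sqrt(-2)))*28 = (22*(-4 + I*sqrt(2)))*28 = (-88 + 22*I*sqrt(2))*28 = -2464 + 616*I*sqrt(2)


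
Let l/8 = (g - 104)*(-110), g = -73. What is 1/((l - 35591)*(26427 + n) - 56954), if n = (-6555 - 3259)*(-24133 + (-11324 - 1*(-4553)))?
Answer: 1/36449454692873 ≈ 2.7435e-14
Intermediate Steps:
l = 155760 (l = 8*((-73 - 104)*(-110)) = 8*(-177*(-110)) = 8*19470 = 155760)
n = 303291856 (n = -9814*(-24133 + (-11324 + 4553)) = -9814*(-24133 - 6771) = -9814*(-30904) = 303291856)
1/((l - 35591)*(26427 + n) - 56954) = 1/((155760 - 35591)*(26427 + 303291856) - 56954) = 1/(120169*303318283 - 56954) = 1/(36449454749827 - 56954) = 1/36449454692873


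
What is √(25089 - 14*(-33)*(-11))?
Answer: 9*√247 ≈ 141.45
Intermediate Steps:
√(25089 - 14*(-33)*(-11)) = √(25089 + 462*(-11)) = √(25089 - 5082) = √20007 = 9*√247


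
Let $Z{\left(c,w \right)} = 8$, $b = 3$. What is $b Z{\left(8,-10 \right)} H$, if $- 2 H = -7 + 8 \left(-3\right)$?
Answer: $372$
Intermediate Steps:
$H = \frac{31}{2}$ ($H = - \frac{-7 + 8 \left(-3\right)}{2} = - \frac{-7 - 24}{2} = \left(- \frac{1}{2}\right) \left(-31\right) = \frac{31}{2} \approx 15.5$)
$b Z{\left(8,-10 \right)} H = 3 \cdot 8 \cdot \frac{31}{2} = 24 \cdot \frac{31}{2} = 372$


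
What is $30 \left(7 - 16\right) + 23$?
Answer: $-247$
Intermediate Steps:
$30 \left(7 - 16\right) + 23 = 30 \left(-9\right) + 23 = -270 + 23 = -247$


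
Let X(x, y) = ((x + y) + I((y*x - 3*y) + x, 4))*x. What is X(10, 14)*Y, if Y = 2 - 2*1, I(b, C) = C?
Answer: 0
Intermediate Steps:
Y = 0 (Y = 2 - 2 = 0)
X(x, y) = x*(4 + x + y) (X(x, y) = ((x + y) + 4)*x = (4 + x + y)*x = x*(4 + x + y))
X(10, 14)*Y = (10*(4 + 10 + 14))*0 = (10*28)*0 = 280*0 = 0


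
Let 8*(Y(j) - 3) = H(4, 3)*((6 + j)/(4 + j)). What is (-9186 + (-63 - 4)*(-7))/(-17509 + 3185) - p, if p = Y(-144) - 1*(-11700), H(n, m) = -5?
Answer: -4693254451/401072 ≈ -11702.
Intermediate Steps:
Y(j) = 3 - 5*(6 + j)/(8*(4 + j)) (Y(j) = 3 + (-5*(6 + j)/(4 + j))/8 = 3 - 5*(6 + j)/(8*(4 + j)))
p = 1310667/112 (p = (66 + 19*(-144))/(8*(4 - 144)) - 1*(-11700) = (1/8)*(66 - 2736)/(-140) + 11700 = (1/8)*(-1/140)*(-2670) + 11700 = 267/112 + 11700 = 1310667/112 ≈ 11702.)
(-9186 + (-63 - 4)*(-7))/(-17509 + 3185) - p = (-9186 + (-63 - 4)*(-7))/(-17509 + 3185) - 1*1310667/112 = (-9186 - 67*(-7))/(-14324) - 1310667/112 = (-9186 + 469)*(-1/14324) - 1310667/112 = -8717*(-1/14324) - 1310667/112 = 8717/14324 - 1310667/112 = -4693254451/401072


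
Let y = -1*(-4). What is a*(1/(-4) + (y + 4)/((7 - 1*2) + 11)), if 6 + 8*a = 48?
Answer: 21/16 ≈ 1.3125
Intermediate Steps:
y = 4
a = 21/4 (a = -3/4 + (1/8)*48 = -3/4 + 6 = 21/4 ≈ 5.2500)
a*(1/(-4) + (y + 4)/((7 - 1*2) + 11)) = 21*(1/(-4) + (4 + 4)/((7 - 1*2) + 11))/4 = 21*(-1/4 + 8/((7 - 2) + 11))/4 = 21*(-1/4 + 8/(5 + 11))/4 = 21*(-1/4 + 8/16)/4 = 21*(-1/4 + 8*(1/16))/4 = 21*(-1/4 + 1/2)/4 = (21/4)*(1/4) = 21/16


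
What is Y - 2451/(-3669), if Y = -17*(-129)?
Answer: 2682856/1223 ≈ 2193.7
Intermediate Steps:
Y = 2193
Y - 2451/(-3669) = 2193 - 2451/(-3669) = 2193 - 2451*(-1)/3669 = 2193 - 1*(-817/1223) = 2193 + 817/1223 = 2682856/1223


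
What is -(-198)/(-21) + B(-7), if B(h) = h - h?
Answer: -66/7 ≈ -9.4286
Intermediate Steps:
B(h) = 0
-(-198)/(-21) + B(-7) = -(-198)/(-21) + 0 = -(-198)*(-1)/21 + 0 = -9*22/21 + 0 = -66/7 + 0 = -66/7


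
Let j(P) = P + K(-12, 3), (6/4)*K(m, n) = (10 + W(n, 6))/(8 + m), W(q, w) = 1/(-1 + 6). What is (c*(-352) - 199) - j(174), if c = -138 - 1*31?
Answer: 591167/10 ≈ 59117.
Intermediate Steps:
c = -169 (c = -138 - 31 = -169)
W(q, w) = ⅕ (W(q, w) = 1/5 = ⅕)
K(m, n) = 34/(5*(8 + m)) (K(m, n) = 2*((10 + ⅕)/(8 + m))/3 = 2*(51/(5*(8 + m)))/3 = 34/(5*(8 + m)))
j(P) = -17/10 + P (j(P) = P + 34/(5*(8 - 12)) = P + (34/5)/(-4) = P + (34/5)*(-¼) = P - 17/10 = -17/10 + P)
(c*(-352) - 199) - j(174) = (-169*(-352) - 199) - (-17/10 + 174) = (59488 - 199) - 1*1723/10 = 59289 - 1723/10 = 591167/10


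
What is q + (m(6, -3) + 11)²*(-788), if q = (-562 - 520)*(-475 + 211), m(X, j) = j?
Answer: 235216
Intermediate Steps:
q = 285648 (q = -1082*(-264) = 285648)
q + (m(6, -3) + 11)²*(-788) = 285648 + (-3 + 11)²*(-788) = 285648 + 8²*(-788) = 285648 + 64*(-788) = 285648 - 50432 = 235216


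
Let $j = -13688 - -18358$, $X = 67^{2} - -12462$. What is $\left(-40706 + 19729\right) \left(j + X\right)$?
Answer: $-453543717$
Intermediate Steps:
$X = 16951$ ($X = 4489 + 12462 = 16951$)
$j = 4670$ ($j = -13688 + 18358 = 4670$)
$\left(-40706 + 19729\right) \left(j + X\right) = \left(-40706 + 19729\right) \left(4670 + 16951\right) = \left(-20977\right) 21621 = -453543717$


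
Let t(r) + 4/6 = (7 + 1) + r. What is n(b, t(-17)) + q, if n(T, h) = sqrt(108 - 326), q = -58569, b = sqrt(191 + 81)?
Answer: -58569 + I*sqrt(218) ≈ -58569.0 + 14.765*I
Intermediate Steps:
b = 4*sqrt(17) (b = sqrt(272) = 4*sqrt(17) ≈ 16.492)
t(r) = 22/3 + r (t(r) = -2/3 + ((7 + 1) + r) = -2/3 + (8 + r) = 22/3 + r)
n(T, h) = I*sqrt(218) (n(T, h) = sqrt(-218) = I*sqrt(218))
n(b, t(-17)) + q = I*sqrt(218) - 58569 = -58569 + I*sqrt(218)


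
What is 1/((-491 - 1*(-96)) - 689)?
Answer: -1/1084 ≈ -0.00092251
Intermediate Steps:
1/((-491 - 1*(-96)) - 689) = 1/((-491 + 96) - 689) = 1/(-395 - 689) = 1/(-1084) = -1/1084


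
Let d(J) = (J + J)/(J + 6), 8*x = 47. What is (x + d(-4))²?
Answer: 225/64 ≈ 3.5156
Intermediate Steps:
x = 47/8 (x = (⅛)*47 = 47/8 ≈ 5.8750)
d(J) = 2*J/(6 + J) (d(J) = (2*J)/(6 + J) = 2*J/(6 + J))
(x + d(-4))² = (47/8 + 2*(-4)/(6 - 4))² = (47/8 + 2*(-4)/2)² = (47/8 + 2*(-4)*(½))² = (47/8 - 4)² = (15/8)² = 225/64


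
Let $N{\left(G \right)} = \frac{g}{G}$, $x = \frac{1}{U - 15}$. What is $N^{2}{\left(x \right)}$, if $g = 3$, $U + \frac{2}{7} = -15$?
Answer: $\frac{404496}{49} \approx 8255.0$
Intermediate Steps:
$U = - \frac{107}{7}$ ($U = - \frac{2}{7} - 15 = - \frac{107}{7} \approx -15.286$)
$x = - \frac{7}{212}$ ($x = \frac{1}{- \frac{107}{7} - 15} = \frac{1}{- \frac{212}{7}} = - \frac{7}{212} \approx -0.033019$)
$N{\left(G \right)} = \frac{3}{G}$
$N^{2}{\left(x \right)} = \left(\frac{3}{- \frac{7}{212}}\right)^{2} = \left(3 \left(- \frac{212}{7}\right)\right)^{2} = \left(- \frac{636}{7}\right)^{2} = \frac{404496}{49}$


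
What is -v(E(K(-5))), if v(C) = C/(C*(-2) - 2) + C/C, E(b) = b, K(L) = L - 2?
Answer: -5/12 ≈ -0.41667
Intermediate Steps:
K(L) = -2 + L
v(C) = 1 + C/(-2 - 2*C) (v(C) = C/(-2*C - 2) + 1 = C/(-2 - 2*C) + 1 = 1 + C/(-2 - 2*C))
-v(E(K(-5))) = -(2 + (-2 - 5))/(2*(1 + (-2 - 5))) = -(2 - 7)/(2*(1 - 7)) = -(-5)/(2*(-6)) = -(-1)*(-5)/(2*6) = -1*5/12 = -5/12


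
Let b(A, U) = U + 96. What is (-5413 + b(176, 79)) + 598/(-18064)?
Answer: -47309915/9032 ≈ -5238.0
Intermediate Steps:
b(A, U) = 96 + U
(-5413 + b(176, 79)) + 598/(-18064) = (-5413 + (96 + 79)) + 598/(-18064) = (-5413 + 175) + 598*(-1/18064) = -5238 - 299/9032 = -47309915/9032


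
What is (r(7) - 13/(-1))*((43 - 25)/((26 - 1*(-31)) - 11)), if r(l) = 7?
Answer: 180/23 ≈ 7.8261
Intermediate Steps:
(r(7) - 13/(-1))*((43 - 25)/((26 - 1*(-31)) - 11)) = (7 - 13/(-1))*((43 - 25)/((26 - 1*(-31)) - 11)) = (7 - 1*(-13))*(18/((26 + 31) - 11)) = (7 + 13)*(18/(57 - 11)) = 20*(18/46) = 20*(18*(1/46)) = 20*(9/23) = 180/23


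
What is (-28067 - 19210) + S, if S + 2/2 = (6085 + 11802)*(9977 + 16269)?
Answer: 469414924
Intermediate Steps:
S = 469462201 (S = -1 + (6085 + 11802)*(9977 + 16269) = -1 + 17887*26246 = -1 + 469462202 = 469462201)
(-28067 - 19210) + S = (-28067 - 19210) + 469462201 = -47277 + 469462201 = 469414924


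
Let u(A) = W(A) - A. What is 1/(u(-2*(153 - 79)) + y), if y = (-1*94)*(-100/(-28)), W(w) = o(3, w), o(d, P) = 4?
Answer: -7/1286 ≈ -0.0054432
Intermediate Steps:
W(w) = 4
y = -2350/7 (y = -(-9400)*(-1)/28 = -94*25/7 = -2350/7 ≈ -335.71)
u(A) = 4 - A
1/(u(-2*(153 - 79)) + y) = 1/((4 - (-2)*(153 - 79)) - 2350/7) = 1/((4 - (-2)*74) - 2350/7) = 1/((4 - 1*(-148)) - 2350/7) = 1/((4 + 148) - 2350/7) = 1/(152 - 2350/7) = 1/(-1286/7) = -7/1286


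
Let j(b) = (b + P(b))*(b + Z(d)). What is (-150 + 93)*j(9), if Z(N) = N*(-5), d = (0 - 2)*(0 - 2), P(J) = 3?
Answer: 7524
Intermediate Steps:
d = 4 (d = -2*(-2) = 4)
Z(N) = -5*N
j(b) = (-20 + b)*(3 + b) (j(b) = (b + 3)*(b - 5*4) = (3 + b)*(b - 20) = (3 + b)*(-20 + b) = (-20 + b)*(3 + b))
(-150 + 93)*j(9) = (-150 + 93)*(-60 + 9**2 - 17*9) = -57*(-60 + 81 - 153) = -57*(-132) = 7524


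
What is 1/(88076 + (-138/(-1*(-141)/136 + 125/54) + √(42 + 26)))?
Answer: 3333488160743/293463045575542571 - 151462249*√17/586926091151085142 ≈ 1.1358e-5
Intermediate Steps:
1/(88076 + (-138/(-1*(-141)/136 + 125/54) + √(42 + 26))) = 1/(88076 + (-138/(141*(1/136) + 125*(1/54)) + √68)) = 1/(88076 + (-138/(141/136 + 125/54) + 2*√17)) = 1/(88076 + (-138/(12307/3672) + 2*√17)) = 1/(88076 + ((3672/12307)*(-138) + 2*√17)) = 1/(88076 + (-506736/12307 + 2*√17)) = 1/(1083444596/12307 + 2*√17)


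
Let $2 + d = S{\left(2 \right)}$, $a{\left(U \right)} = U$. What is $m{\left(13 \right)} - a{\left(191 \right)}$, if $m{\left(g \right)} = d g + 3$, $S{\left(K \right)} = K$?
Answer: $-188$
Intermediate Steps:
$d = 0$ ($d = -2 + 2 = 0$)
$m{\left(g \right)} = 3$ ($m{\left(g \right)} = 0 g + 3 = 0 + 3 = 3$)
$m{\left(13 \right)} - a{\left(191 \right)} = 3 - 191 = -188$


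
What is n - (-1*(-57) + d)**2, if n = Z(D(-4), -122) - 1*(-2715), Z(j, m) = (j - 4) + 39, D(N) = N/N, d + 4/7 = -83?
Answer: 100203/49 ≈ 2045.0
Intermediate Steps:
d = -585/7 (d = -4/7 - 83 = -585/7 ≈ -83.571)
D(N) = 1
Z(j, m) = 35 + j (Z(j, m) = (-4 + j) + 39 = 35 + j)
n = 2751 (n = (35 + 1) - 1*(-2715) = 36 + 2715 = 2751)
n - (-1*(-57) + d)**2 = 2751 - (-1*(-57) - 585/7)**2 = 2751 - (57 - 585/7)**2 = 2751 - (-186/7)**2 = 2751 - 1*34596/49 = 2751 - 34596/49 = 100203/49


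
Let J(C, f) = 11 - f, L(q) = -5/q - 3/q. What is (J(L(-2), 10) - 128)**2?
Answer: 16129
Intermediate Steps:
L(q) = -8/q
(J(L(-2), 10) - 128)**2 = ((11 - 1*10) - 128)**2 = ((11 - 10) - 128)**2 = (1 - 128)**2 = (-127)**2 = 16129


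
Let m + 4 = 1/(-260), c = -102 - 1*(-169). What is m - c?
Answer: -18461/260 ≈ -71.004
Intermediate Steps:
c = 67 (c = -102 + 169 = 67)
m = -1041/260 (m = -4 + 1/(-260) = -4 - 1/260 = -1041/260 ≈ -4.0038)
m - c = -1041/260 - 1*67 = -1041/260 - 67 = -18461/260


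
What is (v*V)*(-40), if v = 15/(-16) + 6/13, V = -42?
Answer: -10395/13 ≈ -799.62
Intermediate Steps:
v = -99/208 (v = 15*(-1/16) + 6*(1/13) = -15/16 + 6/13 = -99/208 ≈ -0.47596)
(v*V)*(-40) = -99/208*(-42)*(-40) = (2079/104)*(-40) = -10395/13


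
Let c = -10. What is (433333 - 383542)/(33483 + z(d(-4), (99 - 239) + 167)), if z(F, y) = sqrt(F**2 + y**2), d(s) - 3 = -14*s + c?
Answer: 1667152053/1121108159 - 49791*sqrt(3130)/1121108159 ≈ 1.4846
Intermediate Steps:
d(s) = -7 - 14*s (d(s) = 3 + (-14*s - 10) = 3 + (-10 - 14*s) = -7 - 14*s)
(433333 - 383542)/(33483 + z(d(-4), (99 - 239) + 167)) = (433333 - 383542)/(33483 + sqrt((-7 - 14*(-4))**2 + ((99 - 239) + 167)**2)) = 49791/(33483 + sqrt((-7 + 56)**2 + (-140 + 167)**2)) = 49791/(33483 + sqrt(49**2 + 27**2)) = 49791/(33483 + sqrt(2401 + 729)) = 49791/(33483 + sqrt(3130))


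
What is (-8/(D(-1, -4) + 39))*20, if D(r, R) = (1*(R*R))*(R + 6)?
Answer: -160/71 ≈ -2.2535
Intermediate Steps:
D(r, R) = R²*(6 + R) (D(r, R) = (1*R²)*(6 + R) = R²*(6 + R))
(-8/(D(-1, -4) + 39))*20 = (-8/((-4)²*(6 - 4) + 39))*20 = (-8/(16*2 + 39))*20 = (-8/(32 + 39))*20 = (-8/71)*20 = ((1/71)*(-8))*20 = -8/71*20 = -160/71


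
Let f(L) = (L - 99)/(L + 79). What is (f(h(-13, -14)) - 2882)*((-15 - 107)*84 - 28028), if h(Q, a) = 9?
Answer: 1213856357/11 ≈ 1.1035e+8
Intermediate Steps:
f(L) = (-99 + L)/(79 + L)
(f(h(-13, -14)) - 2882)*((-15 - 107)*84 - 28028) = ((-99 + 9)/(79 + 9) - 2882)*((-15 - 107)*84 - 28028) = (-90/88 - 2882)*(-122*84 - 28028) = ((1/88)*(-90) - 2882)*(-10248 - 28028) = (-45/44 - 2882)*(-38276) = -126853/44*(-38276) = 1213856357/11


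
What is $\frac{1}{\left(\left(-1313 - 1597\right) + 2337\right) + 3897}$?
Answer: $\frac{1}{3324} \approx 0.00030084$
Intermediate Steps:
$\frac{1}{\left(\left(-1313 - 1597\right) + 2337\right) + 3897} = \frac{1}{\left(-2910 + 2337\right) + 3897} = \frac{1}{-573 + 3897} = \frac{1}{3324}$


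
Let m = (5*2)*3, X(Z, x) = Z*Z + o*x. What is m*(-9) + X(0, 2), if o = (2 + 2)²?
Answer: -238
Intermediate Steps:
o = 16 (o = 4² = 16)
X(Z, x) = Z² + 16*x (X(Z, x) = Z*Z + 16*x = Z² + 16*x)
m = 30 (m = 10*3 = 30)
m*(-9) + X(0, 2) = 30*(-9) + (0² + 16*2) = -270 + (0 + 32) = -270 + 32 = -238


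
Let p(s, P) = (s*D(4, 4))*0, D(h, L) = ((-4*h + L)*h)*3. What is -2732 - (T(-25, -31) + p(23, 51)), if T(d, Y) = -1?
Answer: -2731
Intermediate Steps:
D(h, L) = 3*h*(L - 4*h) (D(h, L) = ((L - 4*h)*h)*3 = (h*(L - 4*h))*3 = 3*h*(L - 4*h))
p(s, P) = 0 (p(s, P) = (s*(3*4*(4 - 4*4)))*0 = (s*(3*4*(4 - 16)))*0 = (s*(3*4*(-12)))*0 = (s*(-144))*0 = -144*s*0 = 0)
-2732 - (T(-25, -31) + p(23, 51)) = -2732 - (-1 + 0) = -2732 - 1*(-1) = -2732 + 1 = -2731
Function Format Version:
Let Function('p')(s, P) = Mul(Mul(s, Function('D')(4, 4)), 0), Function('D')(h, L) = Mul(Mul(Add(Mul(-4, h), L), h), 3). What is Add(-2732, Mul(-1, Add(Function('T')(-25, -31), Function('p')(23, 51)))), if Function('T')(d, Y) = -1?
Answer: -2731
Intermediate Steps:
Function('D')(h, L) = Mul(3, h, Add(L, Mul(-4, h))) (Function('D')(h, L) = Mul(Mul(Add(L, Mul(-4, h)), h), 3) = Mul(Mul(h, Add(L, Mul(-4, h))), 3) = Mul(3, h, Add(L, Mul(-4, h))))
Function('p')(s, P) = 0 (Function('p')(s, P) = Mul(Mul(s, Mul(3, 4, Add(4, Mul(-4, 4)))), 0) = Mul(Mul(s, Mul(3, 4, Add(4, -16))), 0) = Mul(Mul(s, Mul(3, 4, -12)), 0) = Mul(Mul(s, -144), 0) = Mul(Mul(-144, s), 0) = 0)
Add(-2732, Mul(-1, Add(Function('T')(-25, -31), Function('p')(23, 51)))) = Add(-2732, Mul(-1, Add(-1, 0))) = Add(-2732, Mul(-1, -1)) = Add(-2732, 1) = -2731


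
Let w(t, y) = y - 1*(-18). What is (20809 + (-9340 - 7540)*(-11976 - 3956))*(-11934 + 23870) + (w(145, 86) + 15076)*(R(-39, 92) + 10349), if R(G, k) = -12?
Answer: 3210379553644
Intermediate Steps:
w(t, y) = 18 + y (w(t, y) = y + 18 = 18 + y)
(20809 + (-9340 - 7540)*(-11976 - 3956))*(-11934 + 23870) + (w(145, 86) + 15076)*(R(-39, 92) + 10349) = (20809 + (-9340 - 7540)*(-11976 - 3956))*(-11934 + 23870) + ((18 + 86) + 15076)*(-12 + 10349) = (20809 - 16880*(-15932))*11936 + (104 + 15076)*10337 = (20809 + 268932160)*11936 + 15180*10337 = 268952969*11936 + 156915660 = 3210222637984 + 156915660 = 3210379553644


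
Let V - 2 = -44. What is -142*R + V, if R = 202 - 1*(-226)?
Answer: -60818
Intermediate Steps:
V = -42 (V = 2 - 44 = -42)
R = 428 (R = 202 + 226 = 428)
-142*R + V = -142*428 - 42 = -60776 - 42 = -60818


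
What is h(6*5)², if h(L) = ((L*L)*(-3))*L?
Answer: 6561000000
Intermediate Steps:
h(L) = -3*L³ (h(L) = (L²*(-3))*L = (-3*L²)*L = -3*L³)
h(6*5)² = (-3*(6*5)³)² = (-3*30³)² = (-3*27000)² = (-81000)² = 6561000000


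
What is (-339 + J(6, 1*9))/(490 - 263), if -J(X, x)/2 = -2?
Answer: -335/227 ≈ -1.4758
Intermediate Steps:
J(X, x) = 4 (J(X, x) = -2*(-2) = 4)
(-339 + J(6, 1*9))/(490 - 263) = (-339 + 4)/(490 - 263) = -335/227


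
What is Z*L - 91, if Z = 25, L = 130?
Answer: 3159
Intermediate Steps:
Z*L - 91 = 25*130 - 91 = 3250 - 91 = 3159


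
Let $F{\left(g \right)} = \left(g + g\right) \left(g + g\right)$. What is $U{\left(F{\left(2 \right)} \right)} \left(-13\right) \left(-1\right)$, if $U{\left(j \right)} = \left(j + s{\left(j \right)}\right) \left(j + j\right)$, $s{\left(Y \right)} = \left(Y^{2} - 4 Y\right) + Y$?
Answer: $93184$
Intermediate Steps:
$F{\left(g \right)} = 4 g^{2}$ ($F{\left(g \right)} = 2 g 2 g = 4 g^{2}$)
$s{\left(Y \right)} = Y^{2} - 3 Y$
$U{\left(j \right)} = 2 j \left(j + j \left(-3 + j\right)\right)$ ($U{\left(j \right)} = \left(j + j \left(-3 + j\right)\right) \left(j + j\right) = \left(j + j \left(-3 + j\right)\right) 2 j = 2 j \left(j + j \left(-3 + j\right)\right)$)
$U{\left(F{\left(2 \right)} \right)} \left(-13\right) \left(-1\right) = 2 \left(4 \cdot 2^{2}\right)^{2} \left(-2 + 4 \cdot 2^{2}\right) \left(-13\right) \left(-1\right) = 2 \left(4 \cdot 4\right)^{2} \left(-2 + 4 \cdot 4\right) \left(-13\right) \left(-1\right) = 2 \cdot 16^{2} \left(-2 + 16\right) \left(-13\right) \left(-1\right) = 2 \cdot 256 \cdot 14 \left(-13\right) \left(-1\right) = 7168 \left(-13\right) \left(-1\right) = \left(-93184\right) \left(-1\right) = 93184$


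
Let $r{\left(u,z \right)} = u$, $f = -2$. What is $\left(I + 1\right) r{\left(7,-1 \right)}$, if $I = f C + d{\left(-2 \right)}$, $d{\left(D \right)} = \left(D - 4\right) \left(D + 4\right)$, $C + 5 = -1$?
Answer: $7$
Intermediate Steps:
$C = -6$ ($C = -5 - 1 = -6$)
$d{\left(D \right)} = \left(-4 + D\right) \left(4 + D\right)$
$I = 0$ ($I = \left(-2\right) \left(-6\right) - \left(16 - \left(-2\right)^{2}\right) = 12 + \left(-16 + 4\right) = 12 - 12 = 0$)
$\left(I + 1\right) r{\left(7,-1 \right)} = \left(0 + 1\right) 7 = 1 \cdot 7 = 7$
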